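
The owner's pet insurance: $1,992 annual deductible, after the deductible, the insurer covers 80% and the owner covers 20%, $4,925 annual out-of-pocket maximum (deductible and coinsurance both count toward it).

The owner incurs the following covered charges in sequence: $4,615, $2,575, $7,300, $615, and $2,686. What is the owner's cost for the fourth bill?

#1 ($4,615): deductible takes $1,992, $2,623 remains; owner's 20% is $524.60. Owner owes $2,516.60 (running OOP $2,516.60).
#2 ($2,575): deductible already satisfied, so owner's share is 20% × $2,575 = $515. Cost to owner: $515. OOP to date $3,031.60.
#3 ($7,300): deductible already satisfied, so owner's share is 20% × $7,300 = $1,460. Owner pays $1,460; OOP now $4,491.60.
#4 ($615): 20% coinsurance on $615 = $123. Owner owes $123 (running OOP $4,614.60).

$123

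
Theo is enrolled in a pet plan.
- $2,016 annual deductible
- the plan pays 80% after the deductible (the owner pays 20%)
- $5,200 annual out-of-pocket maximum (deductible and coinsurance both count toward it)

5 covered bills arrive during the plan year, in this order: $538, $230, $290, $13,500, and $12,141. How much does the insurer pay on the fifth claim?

Claim 1 — $538: all of it applies to the deductible. Owner owes $538 (running OOP $538). Insurer: $538 − $538 = $0.
Claim 2 — $230: all of it applies to the deductible. Owner pays $230; OOP now $768. Insurer: $230 − $230 = $0.
Claim 3 — $290: all of it applies to the deductible. Owner owes $290 (running OOP $1,058). Plan pays $290 − $290 = $0.
Claim 4 — $13,500: $958 finishes the deductible; $12,542 goes to coinsurance; owner's 20% is $2,508.40. Owner owes $3,466.40 (running OOP $4,524.40). Plan pays $13,500 − $3,466.40 = $10,033.60.
Claim 5 — $12,141: 20% coinsurance on $12,141 = $2,428.20. Adding that to $4,524.40 gives $6,952.60, past the $5,200 cap; owner pays only $5,200 − $4,524.40 = $675.60. Insurer: $12,141 − $675.60 = $11,465.40.

$11,465.40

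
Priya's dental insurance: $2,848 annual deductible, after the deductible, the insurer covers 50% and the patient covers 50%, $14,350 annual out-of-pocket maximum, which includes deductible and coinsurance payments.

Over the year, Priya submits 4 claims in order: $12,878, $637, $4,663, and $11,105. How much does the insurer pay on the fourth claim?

$7,268

Claim 1 ($12,878): $2,848 finishes the deductible; $10,030 goes to coinsurance; patient's 50% is $5,015. Patient owes $7,863 (running OOP $7,863). Plan pays $12,878 − $7,863 = $5,015.
Claim 2 ($637): 50% coinsurance on $637 = $318.50. Patient owes $318.50 (running OOP $8,181.50). Plan pays $637 − $318.50 = $318.50.
Claim 3 ($4,663): 50% coinsurance on $4,663 = $2,331.50. Patient pays $2,331.50; OOP now $10,513. Plan pays $4,663 − $2,331.50 = $2,331.50.
Claim 4 ($11,105): deductible met; 50% of $11,105 = $5,552.50. OOP would hit $16,065.50 > $14,350, so the cap limits the patient to $14,350 − $10,513 = $3,837. Plan pays $11,105 − $3,837 = $7,268.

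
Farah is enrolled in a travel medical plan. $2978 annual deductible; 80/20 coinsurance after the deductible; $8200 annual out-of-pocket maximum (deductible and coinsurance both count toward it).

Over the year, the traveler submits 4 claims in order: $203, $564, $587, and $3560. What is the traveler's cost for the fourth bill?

Claim 1 ($203): fully absorbed by the deductible. Traveler pays $203; OOP now $203.
Claim 2 ($564): all of it applies to the deductible. Traveler pays $564; OOP now $767.
Claim 3 ($587): entire amount goes to the deductible. Cost to traveler: $587. OOP to date $1354.
Claim 4 ($3560): $1624 to deductible, leaving $1936; traveler's 20% is $387.20. Cost to traveler: $2011.20. OOP to date $3365.20.

$2011.20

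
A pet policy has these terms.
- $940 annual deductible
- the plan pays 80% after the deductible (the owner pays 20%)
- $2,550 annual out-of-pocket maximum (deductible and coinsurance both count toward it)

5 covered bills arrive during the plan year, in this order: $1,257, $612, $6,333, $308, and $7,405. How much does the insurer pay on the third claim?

#1 ($1,257): $940 to deductible, leaving $317; owner's 20% is $63.40. Owner owes $1,003.40 (running OOP $1,003.40). Insurer: $1,257 − $1,003.40 = $253.60.
#2 ($612): deductible already satisfied, so owner's share is 20% × $612 = $122.40. Owner owes $122.40 (running OOP $1,125.80). Insurer: $612 − $122.40 = $489.60.
#3 ($6,333): 20% coinsurance on $6,333 = $1,266.60. Cost to owner: $1,266.60. OOP to date $2,392.40. Plan pays $6,333 − $1,266.60 = $5,066.40.

$5,066.40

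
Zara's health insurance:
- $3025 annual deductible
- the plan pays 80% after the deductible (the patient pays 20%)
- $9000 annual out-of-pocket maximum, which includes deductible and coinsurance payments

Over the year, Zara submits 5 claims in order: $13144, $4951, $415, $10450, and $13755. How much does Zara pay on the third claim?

Claim 1 ($13144): deductible takes $3025, $10119 remains; 20% of $10119 = $2023.80. Patient pays $5048.80; OOP now $5048.80.
Claim 2 ($4951): 20% coinsurance on $4951 = $990.20. Patient pays $990.20; OOP now $6039.
Claim 3 ($415): deductible met; 20% of $415 = $83. Cost to patient: $83. OOP to date $6122.

$83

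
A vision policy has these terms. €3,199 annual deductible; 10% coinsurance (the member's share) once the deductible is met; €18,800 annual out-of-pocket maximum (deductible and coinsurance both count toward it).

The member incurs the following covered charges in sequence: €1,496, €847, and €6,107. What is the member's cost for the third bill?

€1,381.10

Claim 1 — €1,496: all of it applies to the deductible. Cost to member: €1,496. OOP to date €1,496.
Claim 2 — €847: fully absorbed by the deductible. Member pays €847; OOP now €2,343.
Claim 3 — €6,107: €856 finishes the deductible; €5,251 goes to coinsurance; coinsurance €5,251 × 10% = €525.10. Member owes €1,381.10 (running OOP €3,724.10).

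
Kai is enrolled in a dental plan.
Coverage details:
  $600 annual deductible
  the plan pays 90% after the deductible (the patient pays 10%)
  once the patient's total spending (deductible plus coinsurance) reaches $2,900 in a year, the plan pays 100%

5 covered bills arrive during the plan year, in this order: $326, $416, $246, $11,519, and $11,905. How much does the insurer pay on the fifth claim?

Claim 1 ($326): entire amount goes to the deductible. Patient owes $326 (running OOP $326). Plan pays $326 − $326 = $0.
Claim 2 ($416): $274 finishes the deductible; $142 goes to coinsurance; coinsurance $142 × 10% = $14.20. Cost to patient: $288.20. OOP to date $614.20. Insurer: $416 − $288.20 = $127.80.
Claim 3 ($246): 10% coinsurance on $246 = $24.60. Patient pays $24.60; OOP now $638.80. Insurer: $246 − $24.60 = $221.40.
Claim 4 ($11,519): deductible met; 10% of $11,519 = $1,151.90. Cost to patient: $1,151.90. OOP to date $1,790.70. Insurer: $11,519 − $1,151.90 = $10,367.10.
Claim 5 ($11,905): 10% coinsurance on $11,905 = $1,190.50. OOP would hit $2,981.20 > $2,900, so the cap limits the patient to $2,900 − $1,790.70 = $1,109.30. Plan pays $11,905 − $1,109.30 = $10,795.70.

$10,795.70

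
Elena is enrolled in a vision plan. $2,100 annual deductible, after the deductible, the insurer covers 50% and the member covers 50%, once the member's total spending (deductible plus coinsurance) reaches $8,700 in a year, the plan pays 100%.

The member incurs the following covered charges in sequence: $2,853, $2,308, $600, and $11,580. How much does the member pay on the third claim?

$300

Claim 1 ($2,853): $2,100 finishes the deductible; $753 goes to coinsurance; 50% of $753 = $376.50. Member pays $2,476.50; OOP now $2,476.50.
Claim 2 ($2,308): 50% coinsurance on $2,308 = $1,154. Member pays $1,154; OOP now $3,630.50.
Claim 3 ($600): deductible already satisfied, so member's share is 50% × $600 = $300. Cost to member: $300. OOP to date $3,930.50.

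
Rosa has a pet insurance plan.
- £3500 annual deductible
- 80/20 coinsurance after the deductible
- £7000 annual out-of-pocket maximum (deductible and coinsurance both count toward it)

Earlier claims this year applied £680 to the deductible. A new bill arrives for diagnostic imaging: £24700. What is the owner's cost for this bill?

Deductible still to meet: £3500 − £680 = £2820.
The remaining £21880 (= £24700 − £2820) moves to coinsurance.
Owner's 20% share of £21880 is £4376.
Owner responsibility before any cap: £2820 + £4376 = £7196.
That would bring total out-of-pocket to £7876, past the £7000 cap. The owner is capped at £7000 − £680 = £6320 on this claim.

£6320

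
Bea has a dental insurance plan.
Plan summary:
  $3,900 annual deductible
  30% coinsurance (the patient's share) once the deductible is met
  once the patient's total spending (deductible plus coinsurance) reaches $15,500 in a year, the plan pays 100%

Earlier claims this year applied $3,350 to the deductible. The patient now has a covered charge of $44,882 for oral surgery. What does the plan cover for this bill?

$32,732

$3,350 of the $3,900 deductible is already met, leaving $550.
The remaining $44,332 (= $44,882 − $550) moves to coinsurance.
Patient's 30% share of $44,332 is $13,299.60.
So the patient owes $550 + $13,299.60 = $13,849.60 before any cap.
Year-to-date out-of-pocket would reach $3,350 + $13,849.60 = $17,199.60, above the $15,500 maximum, so the patient pays only $15,500 − $3,350 = $12,150.
Insurer pays the balance: $44,882 − $12,150 = $32,732.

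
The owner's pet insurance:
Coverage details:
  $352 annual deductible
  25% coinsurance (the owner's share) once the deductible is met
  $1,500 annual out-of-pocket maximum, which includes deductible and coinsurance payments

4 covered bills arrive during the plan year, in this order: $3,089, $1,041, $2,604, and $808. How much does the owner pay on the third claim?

$203.50

Bill 1, $3,089: deductible takes $352, $2,737 remains; 25% of $2,737 = $684.25. Owner pays $1,036.25; OOP now $1,036.25.
Bill 2, $1,041: deductible met; 25% of $1,041 = $260.25. Owner pays $260.25; OOP now $1,296.50.
Bill 3, $2,604: 25% coinsurance on $2,604 = $651. That would push OOP to $1,947.50, over the $1,500 cap, so owner pays $1,500 − $1,296.50 = $203.50.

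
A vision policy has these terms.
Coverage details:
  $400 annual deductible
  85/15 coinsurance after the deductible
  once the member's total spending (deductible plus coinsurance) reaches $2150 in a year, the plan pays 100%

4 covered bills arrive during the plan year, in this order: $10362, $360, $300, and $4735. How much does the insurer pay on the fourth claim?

$4578.30

Claim 1 — $10362: deductible takes $400, $9962 remains; coinsurance $9962 × 15% = $1494.30. Cost to member: $1894.30. OOP to date $1894.30. Insurer: $10362 − $1894.30 = $8467.70.
Claim 2 — $360: deductible met; 15% of $360 = $54. Member pays $54; OOP now $1948.30. Plan pays $360 − $54 = $306.
Claim 3 — $300: 15% coinsurance on $300 = $45. Member pays $45; OOP now $1993.30. Plan pays $300 − $45 = $255.
Claim 4 — $4735: deductible already satisfied, so member's share is 15% × $4735 = $710.25. OOP would hit $2703.55 > $2150, so the cap limits the member to $2150 − $1993.30 = $156.70. Plan pays $4735 − $156.70 = $4578.30.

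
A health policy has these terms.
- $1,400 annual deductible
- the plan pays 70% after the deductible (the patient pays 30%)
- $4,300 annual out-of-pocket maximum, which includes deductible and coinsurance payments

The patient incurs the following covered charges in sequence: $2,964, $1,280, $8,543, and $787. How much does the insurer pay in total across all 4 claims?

Claim 1 — $2,964: $1,400 finishes the deductible; $1,564 goes to coinsurance; 30% of $1,564 = $469.20. Patient pays $1,869.20; OOP now $1,869.20. Plan pays $2,964 − $1,869.20 = $1,094.80.
Claim 2 — $1,280: deductible already satisfied, so patient's share is 30% × $1,280 = $384. Patient pays $384; OOP now $2,253.20. Plan pays $1,280 − $384 = $896.
Claim 3 — $8,543: deductible already satisfied, so patient's share is 30% × $8,543 = $2,562.90. That would push OOP to $4,816.10, over the $4,300 cap, so patient pays $4,300 − $2,253.20 = $2,046.80. Insurer: $8,543 − $2,046.80 = $6,496.20.
Claim 4 — $787: deductible met; 30% of $787 = $236.10. OOP would hit $4,536.10 > $4,300, so the cap limits the patient to $4,300 − $4,300 = $0. Insurer: $787 − $0 = $787.
Insurer total = bills − patient's total = $13,574 − $4,300 = $9,274.

$9,274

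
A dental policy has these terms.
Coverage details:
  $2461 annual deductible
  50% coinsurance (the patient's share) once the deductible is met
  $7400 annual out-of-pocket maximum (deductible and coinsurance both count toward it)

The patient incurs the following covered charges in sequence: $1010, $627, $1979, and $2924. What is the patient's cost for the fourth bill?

Bill 1, $1010: all of it applies to the deductible. Cost to patient: $1010. OOP to date $1010.
Bill 2, $627: entire amount goes to the deductible. Cost to patient: $627. OOP to date $1637.
Bill 3, $1979: $824 finishes the deductible; $1155 goes to coinsurance; patient's 50% is $577.50. Patient owes $1401.50 (running OOP $3038.50).
Bill 4, $2924: 50% coinsurance on $2924 = $1462. Patient owes $1462 (running OOP $4500.50).

$1462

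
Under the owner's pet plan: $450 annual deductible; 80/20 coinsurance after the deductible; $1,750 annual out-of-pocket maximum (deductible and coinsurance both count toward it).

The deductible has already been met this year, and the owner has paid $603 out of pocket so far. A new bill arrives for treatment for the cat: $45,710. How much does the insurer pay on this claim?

The deductible is already satisfied, so the full bill goes to coinsurance.
Coinsurance: $45,710 × 20% = $9,142.
That would bring total out-of-pocket to $9,745, past the $1,750 cap. The owner is capped at $1,750 − $603 = $1,147 on this claim.
Insurer pays the balance: $45,710 − $1,147 = $44,563.

$44,563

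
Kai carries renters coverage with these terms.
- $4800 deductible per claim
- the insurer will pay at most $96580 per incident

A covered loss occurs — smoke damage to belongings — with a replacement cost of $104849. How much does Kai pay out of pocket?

$8269

After the deductible, $104849 − $4800 = $100049 remains.
The $96580 per-incident cap binds; insurer pays $96580.
Tenant's share is the uncovered remainder: $104849 − $96580 = $8269.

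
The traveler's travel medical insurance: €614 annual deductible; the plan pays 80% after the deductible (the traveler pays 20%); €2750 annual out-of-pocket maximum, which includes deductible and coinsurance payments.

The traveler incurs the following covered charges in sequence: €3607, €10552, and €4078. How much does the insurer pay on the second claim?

#1 (€3607): €614 finishes the deductible; €2993 goes to coinsurance; 20% of €2993 = €598.60. Traveler pays €1212.60; OOP now €1212.60. Plan pays €3607 − €1212.60 = €2394.40.
#2 (€10552): 20% coinsurance on €10552 = €2110.40. Adding that to €1212.60 gives €3323, past the €2750 cap; traveler pays only €2750 − €1212.60 = €1537.40. Insurer: €10552 − €1537.40 = €9014.60.

€9014.60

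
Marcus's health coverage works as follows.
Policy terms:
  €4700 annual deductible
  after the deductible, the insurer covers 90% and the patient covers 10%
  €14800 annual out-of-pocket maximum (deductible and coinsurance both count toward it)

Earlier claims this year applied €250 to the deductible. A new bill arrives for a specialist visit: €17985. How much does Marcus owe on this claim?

Remaining deductible: €4700 − €250 = €4450.
The remaining €13535 (= €17985 − €4450) moves to coinsurance.
10% of €13535 = €1353.50 falls to the patient.
So the patient owes €4450 + €1353.50 = €5803.50 before any cap.
Cumulative spending €250 + €5803.50 = €6053.50 stays under the €14800 maximum.

€5803.50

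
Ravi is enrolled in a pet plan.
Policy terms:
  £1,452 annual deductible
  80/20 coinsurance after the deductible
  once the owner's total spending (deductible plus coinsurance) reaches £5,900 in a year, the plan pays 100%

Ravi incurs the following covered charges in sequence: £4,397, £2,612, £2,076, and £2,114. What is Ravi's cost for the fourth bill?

Claim 1 — £4,397: £1,452 to deductible, leaving £2,945; owner's 20% is £589. Owner pays £2,041; OOP now £2,041.
Claim 2 — £2,612: deductible already satisfied, so owner's share is 20% × £2,612 = £522.40. Owner pays £522.40; OOP now £2,563.40.
Claim 3 — £2,076: deductible met; 20% of £2,076 = £415.20. Owner owes £415.20 (running OOP £2,978.60).
Claim 4 — £2,114: deductible already satisfied, so owner's share is 20% × £2,114 = £422.80. Cost to owner: £422.80. OOP to date £3,401.40.

£422.80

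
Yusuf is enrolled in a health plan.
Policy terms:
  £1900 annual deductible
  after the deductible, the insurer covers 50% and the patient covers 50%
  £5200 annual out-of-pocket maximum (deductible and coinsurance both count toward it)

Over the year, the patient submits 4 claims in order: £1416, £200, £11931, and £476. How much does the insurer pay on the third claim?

£8347

Claim 1 — £1416: entire amount goes to the deductible. Cost to patient: £1416. OOP to date £1416. Plan pays £1416 − £1416 = £0.
Claim 2 — £200: all of it applies to the deductible. Cost to patient: £200. OOP to date £1616. Insurer: £200 − £200 = £0.
Claim 3 — £11931: £284 finishes the deductible; £11647 goes to coinsurance; 50% of £11647 = £5823.50. Deductible plus coinsurance: £284 + £5823.50 = £6107.50. Adding that to £1616 gives £7723.50, past the £5200 cap; patient pays only £5200 − £1616 = £3584. Insurer: £11931 − £3584 = £8347.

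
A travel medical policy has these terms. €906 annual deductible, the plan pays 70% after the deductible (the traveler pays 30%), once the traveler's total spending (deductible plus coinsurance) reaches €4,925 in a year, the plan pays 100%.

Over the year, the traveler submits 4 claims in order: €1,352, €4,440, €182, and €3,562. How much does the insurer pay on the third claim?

€127.40

Bill 1, €1,352: €906 to deductible, leaving €446; traveler's 30% is €133.80. Traveler pays €1,039.80; OOP now €1,039.80. Plan pays €1,352 − €1,039.80 = €312.20.
Bill 2, €4,440: deductible already satisfied, so traveler's share is 30% × €4,440 = €1,332. Cost to traveler: €1,332. OOP to date €2,371.80. Plan pays €4,440 − €1,332 = €3,108.
Bill 3, €182: 30% coinsurance on €182 = €54.60. Cost to traveler: €54.60. OOP to date €2,426.40. Insurer: €182 − €54.60 = €127.40.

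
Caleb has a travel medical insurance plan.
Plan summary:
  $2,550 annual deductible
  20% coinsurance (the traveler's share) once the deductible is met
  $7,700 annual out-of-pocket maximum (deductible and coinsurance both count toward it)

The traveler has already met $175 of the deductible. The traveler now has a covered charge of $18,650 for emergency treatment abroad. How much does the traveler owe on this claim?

$175 of the $2,550 deductible is already met, leaving $2,375.
After the $2,375 deductible portion, $18,650 − $2,375 = $16,275 is subject to coinsurance.
Coinsurance: $16,275 × 20% = $3,255.
So the traveler owes $2,375 + $3,255 = $5,630 before any cap.
Total out-of-pocket so far would be $175 + $5,630 = $5,805, below the $7,700 cap — no reduction.

$5,630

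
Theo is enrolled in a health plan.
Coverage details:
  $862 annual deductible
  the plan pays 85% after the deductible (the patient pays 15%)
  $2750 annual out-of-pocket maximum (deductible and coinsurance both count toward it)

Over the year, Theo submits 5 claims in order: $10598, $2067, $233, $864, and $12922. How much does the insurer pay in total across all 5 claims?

$23934

Claim 1 ($10598): $862 to deductible, leaving $9736; patient's 15% is $1460.40. Patient owes $2322.40 (running OOP $2322.40). Plan pays $10598 − $2322.40 = $8275.60.
Claim 2 ($2067): deductible met; 15% of $2067 = $310.05. Patient pays $310.05; OOP now $2632.45. Plan pays $2067 − $310.05 = $1756.95.
Claim 3 ($233): deductible met; 15% of $233 = $34.95. Cost to patient: $34.95. OOP to date $2667.40. Plan pays $233 − $34.95 = $198.05.
Claim 4 ($864): 15% coinsurance on $864 = $129.60. That would push OOP to $2797, over the $2750 cap, so patient pays $2750 − $2667.40 = $82.60. Insurer: $864 − $82.60 = $781.40.
Claim 5 ($12922): deductible already satisfied, so patient's share is 15% × $12922 = $1938.30. That would push OOP to $4688.30, over the $2750 cap, so patient pays $2750 − $2750 = $0. Plan pays $12922 − $0 = $12922.
Insurer total: $8275.60 + $1756.95 + $198.05 + $781.40 + $12922 = $23934.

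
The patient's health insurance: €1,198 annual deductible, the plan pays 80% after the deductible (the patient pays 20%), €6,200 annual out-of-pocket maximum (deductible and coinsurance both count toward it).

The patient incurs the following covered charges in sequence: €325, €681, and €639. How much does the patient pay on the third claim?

Claim 1 (€325): entire amount goes to the deductible. Patient pays €325; OOP now €325.
Claim 2 (€681): fully absorbed by the deductible. Cost to patient: €681. OOP to date €1,006.
Claim 3 (€639): deductible takes €192, €447 remains; 20% of €447 = €89.40. Patient owes €281.40 (running OOP €1,287.40).

€281.40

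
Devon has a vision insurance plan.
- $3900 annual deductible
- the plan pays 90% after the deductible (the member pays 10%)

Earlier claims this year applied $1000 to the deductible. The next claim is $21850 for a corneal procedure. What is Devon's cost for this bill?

$4795

Remaining deductible: $3900 − $1000 = $2900.
The remaining $18950 (= $21850 − $2900) moves to coinsurance.
10% of $18950 = $1895 falls to the member.
Member responsibility: $2900 + $1895 = $4795.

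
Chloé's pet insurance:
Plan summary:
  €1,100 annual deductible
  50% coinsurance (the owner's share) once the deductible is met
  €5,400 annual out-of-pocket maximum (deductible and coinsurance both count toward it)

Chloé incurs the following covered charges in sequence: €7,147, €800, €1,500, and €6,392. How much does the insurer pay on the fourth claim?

€6,265.50

Bill 1, €7,147: €1,100 finishes the deductible; €6,047 goes to coinsurance; coinsurance €6,047 × 50% = €3,023.50. Owner owes €4,123.50 (running OOP €4,123.50). Plan pays €7,147 − €4,123.50 = €3,023.50.
Bill 2, €800: deductible already satisfied, so owner's share is 50% × €800 = €400. Cost to owner: €400. OOP to date €4,523.50. Plan pays €800 − €400 = €400.
Bill 3, €1,500: 50% coinsurance on €1,500 = €750. Owner pays €750; OOP now €5,273.50. Plan pays €1,500 − €750 = €750.
Bill 4, €6,392: deductible met; 50% of €6,392 = €3,196. That would push OOP to €8,469.50, over the €5,400 cap, so owner pays €5,400 − €5,273.50 = €126.50. Plan pays €6,392 − €126.50 = €6,265.50.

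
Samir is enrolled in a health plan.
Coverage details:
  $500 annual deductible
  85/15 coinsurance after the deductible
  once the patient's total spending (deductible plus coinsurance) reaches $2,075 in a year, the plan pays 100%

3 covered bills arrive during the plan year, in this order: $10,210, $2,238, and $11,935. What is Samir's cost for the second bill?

#1 ($10,210): $500 to deductible, leaving $9,710; patient's 15% is $1,456.50. Patient pays $1,956.50; OOP now $1,956.50.
#2 ($2,238): deductible met; 15% of $2,238 = $335.70. Adding that to $1,956.50 gives $2,292.20, past the $2,075 cap; patient pays only $2,075 − $1,956.50 = $118.50.

$118.50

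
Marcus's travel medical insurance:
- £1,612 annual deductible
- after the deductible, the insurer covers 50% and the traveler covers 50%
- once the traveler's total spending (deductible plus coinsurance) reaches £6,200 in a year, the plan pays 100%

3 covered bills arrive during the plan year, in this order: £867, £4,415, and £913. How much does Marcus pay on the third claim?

£456.50

#1 (£867): fully absorbed by the deductible. Traveler owes £867 (running OOP £867).
#2 (£4,415): £745 finishes the deductible; £3,670 goes to coinsurance; 50% of £3,670 = £1,835. Cost to traveler: £2,580. OOP to date £3,447.
#3 (£913): deductible already satisfied, so traveler's share is 50% × £913 = £456.50. Traveler owes £456.50 (running OOP £3,903.50).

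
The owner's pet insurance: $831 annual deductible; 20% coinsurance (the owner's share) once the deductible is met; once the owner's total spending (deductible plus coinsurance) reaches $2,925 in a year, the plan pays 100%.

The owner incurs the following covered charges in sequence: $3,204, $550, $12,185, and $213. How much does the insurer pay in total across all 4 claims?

$13,227

Claim 1 — $3,204: $831 to deductible, leaving $2,373; coinsurance $2,373 × 20% = $474.60. Owner owes $1,305.60 (running OOP $1,305.60). Plan pays $3,204 − $1,305.60 = $1,898.40.
Claim 2 — $550: deductible met; 20% of $550 = $110. Owner owes $110 (running OOP $1,415.60). Insurer: $550 − $110 = $440.
Claim 3 — $12,185: 20% coinsurance on $12,185 = $2,437. That would push OOP to $3,852.60, over the $2,925 cap, so owner pays $2,925 − $1,415.60 = $1,509.40. Plan pays $12,185 − $1,509.40 = $10,675.60.
Claim 4 — $213: deductible already satisfied, so owner's share is 20% × $213 = $42.60. That would push OOP to $2,967.60, over the $2,925 cap, so owner pays $2,925 − $2,925 = $0. Insurer: $213 − $0 = $213.
Insurer total: $1,898.40 + $440 + $10,675.60 + $213 = $13,227.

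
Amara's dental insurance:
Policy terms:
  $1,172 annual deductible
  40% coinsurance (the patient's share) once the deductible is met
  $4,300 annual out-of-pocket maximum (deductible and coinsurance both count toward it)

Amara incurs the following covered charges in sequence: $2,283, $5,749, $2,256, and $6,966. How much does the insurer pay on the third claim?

$1,872

Bill 1, $2,283: deductible takes $1,172, $1,111 remains; coinsurance $1,111 × 40% = $444.40. Patient owes $1,616.40 (running OOP $1,616.40). Insurer: $2,283 − $1,616.40 = $666.60.
Bill 2, $5,749: 40% coinsurance on $5,749 = $2,299.60. Patient pays $2,299.60; OOP now $3,916. Plan pays $5,749 − $2,299.60 = $3,449.40.
Bill 3, $2,256: deductible met; 40% of $2,256 = $902.40. That would push OOP to $4,818.40, over the $4,300 cap, so patient pays $4,300 − $3,916 = $384. Insurer: $2,256 − $384 = $1,872.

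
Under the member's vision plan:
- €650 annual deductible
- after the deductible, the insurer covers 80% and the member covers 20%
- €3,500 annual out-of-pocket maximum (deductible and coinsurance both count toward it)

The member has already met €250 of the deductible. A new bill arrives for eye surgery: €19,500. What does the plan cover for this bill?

Remaining deductible: €650 − €250 = €400.
The remaining €19,100 (= €19,500 − €400) moves to coinsurance.
Member's 20% share of €19,100 is €3,820.
That puts the member's cost at €400 + €3,820 = €4,220 before any cap.
Year-to-date out-of-pocket would reach €250 + €4,220 = €4,470, above the €3,500 maximum, so the member pays only €3,500 − €250 = €3,250.
The insurer covers the remainder: €19,500 − €3,250 = €16,250.

€16,250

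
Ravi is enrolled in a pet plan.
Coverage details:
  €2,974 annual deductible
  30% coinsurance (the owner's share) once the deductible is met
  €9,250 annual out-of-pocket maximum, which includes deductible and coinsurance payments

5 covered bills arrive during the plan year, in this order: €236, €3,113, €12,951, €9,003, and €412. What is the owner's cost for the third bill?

Bill 1, €236: all of it applies to the deductible. Owner pays €236; OOP now €236.
Bill 2, €3,113: deductible takes €2,738, €375 remains; 30% of €375 = €112.50. Owner pays €2,850.50; OOP now €3,086.50.
Bill 3, €12,951: deductible already satisfied, so owner's share is 30% × €12,951 = €3,885.30. Owner pays €3,885.30; OOP now €6,971.80.

€3,885.30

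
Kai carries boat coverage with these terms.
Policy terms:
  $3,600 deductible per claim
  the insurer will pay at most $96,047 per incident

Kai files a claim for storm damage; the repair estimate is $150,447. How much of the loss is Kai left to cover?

After the deductible, $150,447 − $3,600 = $146,847 remains.
$146,847 exceeds the $96,047 limit, so the insurer pays the limit: $96,047.
Out of pocket: $150,447 − $96,047 = $54,400.

$54,400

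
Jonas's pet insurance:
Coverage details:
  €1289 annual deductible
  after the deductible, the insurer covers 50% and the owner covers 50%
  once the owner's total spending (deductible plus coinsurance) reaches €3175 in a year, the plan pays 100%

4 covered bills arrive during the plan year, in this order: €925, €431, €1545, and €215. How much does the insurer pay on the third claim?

€772.50

Claim 1 (€925): all of it applies to the deductible. Owner owes €925 (running OOP €925). Insurer: €925 − €925 = €0.
Claim 2 (€431): €364 to deductible, leaving €67; owner's 50% is €33.50. Owner owes €397.50 (running OOP €1322.50). Plan pays €431 − €397.50 = €33.50.
Claim 3 (€1545): deductible met; 50% of €1545 = €772.50. Owner owes €772.50 (running OOP €2095). Plan pays €1545 − €772.50 = €772.50.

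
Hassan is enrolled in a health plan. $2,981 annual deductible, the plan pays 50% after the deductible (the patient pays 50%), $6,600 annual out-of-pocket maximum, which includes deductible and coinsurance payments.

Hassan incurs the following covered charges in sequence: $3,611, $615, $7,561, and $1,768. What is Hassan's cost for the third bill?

$2,996.50

Claim 1 — $3,611: $2,981 to deductible, leaving $630; 50% of $630 = $315. Patient pays $3,296; OOP now $3,296.
Claim 2 — $615: deductible already satisfied, so patient's share is 50% × $615 = $307.50. Patient pays $307.50; OOP now $3,603.50.
Claim 3 — $7,561: deductible met; 50% of $7,561 = $3,780.50. OOP would hit $7,384 > $6,600, so the cap limits the patient to $6,600 − $3,603.50 = $2,996.50.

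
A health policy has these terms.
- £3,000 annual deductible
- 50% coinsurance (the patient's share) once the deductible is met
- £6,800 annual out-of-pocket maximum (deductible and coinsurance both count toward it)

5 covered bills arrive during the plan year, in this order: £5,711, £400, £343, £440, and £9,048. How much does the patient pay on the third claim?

£171.50

Claim 1 — £5,711: £3,000 finishes the deductible; £2,711 goes to coinsurance; patient's 50% is £1,355.50. Patient owes £4,355.50 (running OOP £4,355.50).
Claim 2 — £400: 50% coinsurance on £400 = £200. Cost to patient: £200. OOP to date £4,555.50.
Claim 3 — £343: 50% coinsurance on £343 = £171.50. Patient owes £171.50 (running OOP £4,727).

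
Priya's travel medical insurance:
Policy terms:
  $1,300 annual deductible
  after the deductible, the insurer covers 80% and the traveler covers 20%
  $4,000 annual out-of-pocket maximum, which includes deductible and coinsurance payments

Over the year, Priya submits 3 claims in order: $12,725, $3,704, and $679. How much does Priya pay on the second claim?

#1 ($12,725): $1,300 finishes the deductible; $11,425 goes to coinsurance; traveler's 20% is $2,285. Traveler pays $3,585; OOP now $3,585.
#2 ($3,704): 20% coinsurance on $3,704 = $740.80. Adding that to $3,585 gives $4,325.80, past the $4,000 cap; traveler pays only $4,000 − $3,585 = $415.

$415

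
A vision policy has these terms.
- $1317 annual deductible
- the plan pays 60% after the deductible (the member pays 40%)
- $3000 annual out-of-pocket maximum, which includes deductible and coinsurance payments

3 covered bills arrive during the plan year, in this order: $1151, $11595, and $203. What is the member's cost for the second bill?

#1 ($1151): entire amount goes to the deductible. Member owes $1151 (running OOP $1151).
#2 ($11595): $166 finishes the deductible; $11429 goes to coinsurance; coinsurance $11429 × 40% = $4571.60. Together that's $166 + $4571.60 = $4737.60. Adding that to $1151 gives $5888.60, past the $3000 cap; member pays only $3000 − $1151 = $1849.

$1849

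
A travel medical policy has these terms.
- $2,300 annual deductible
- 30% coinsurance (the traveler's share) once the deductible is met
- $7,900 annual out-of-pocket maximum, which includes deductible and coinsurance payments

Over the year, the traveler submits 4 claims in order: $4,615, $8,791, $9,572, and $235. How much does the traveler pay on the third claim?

Claim 1 ($4,615): $2,300 finishes the deductible; $2,315 goes to coinsurance; coinsurance $2,315 × 30% = $694.50. Traveler owes $2,994.50 (running OOP $2,994.50).
Claim 2 ($8,791): deductible met; 30% of $8,791 = $2,637.30. Traveler owes $2,637.30 (running OOP $5,631.80).
Claim 3 ($9,572): deductible already satisfied, so traveler's share is 30% × $9,572 = $2,871.60. OOP would hit $8,503.40 > $7,900, so the cap limits the traveler to $7,900 − $5,631.80 = $2,268.20.

$2,268.20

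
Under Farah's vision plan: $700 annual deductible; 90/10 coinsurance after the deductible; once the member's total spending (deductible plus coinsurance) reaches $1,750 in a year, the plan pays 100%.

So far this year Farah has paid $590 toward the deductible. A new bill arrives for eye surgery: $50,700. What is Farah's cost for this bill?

$1,160

Remaining deductible: $700 − $590 = $110.
The remaining $50,590 (= $50,700 − $110) moves to coinsurance.
Coinsurance: $50,590 × 10% = $5,059.
Member responsibility before any cap: $110 + $5,059 = $5,169.
Year-to-date out-of-pocket would reach $590 + $5,169 = $5,759, above the $1,750 maximum, so the member pays only $1,750 − $590 = $1,160.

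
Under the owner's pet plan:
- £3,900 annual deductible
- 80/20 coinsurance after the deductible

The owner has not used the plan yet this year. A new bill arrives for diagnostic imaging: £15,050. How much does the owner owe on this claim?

The full £3,900 deductible is still open; £3,900 of this bill applies to it.
The remaining £11,150 (= £15,050 − £3,900) moves to coinsurance.
Owner's 20% share of £11,150 is £2,230.
That puts the owner's cost at £3,900 + £2,230 = £6,130.

£6,130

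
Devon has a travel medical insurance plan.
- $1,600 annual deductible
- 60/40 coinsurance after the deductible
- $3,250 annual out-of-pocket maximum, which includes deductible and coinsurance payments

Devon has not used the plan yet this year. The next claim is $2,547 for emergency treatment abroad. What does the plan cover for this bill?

$568.20

Deductible not yet touched, so the first $1,600 of the bill goes to the deductible.
The remaining $947 (= $2,547 − $1,600) moves to coinsurance.
40% of $947 = $378.80 falls to the traveler.
Traveler responsibility before any cap: $1,600 + $378.80 = $1,978.80.
Total out-of-pocket so far would be $0 + $1,978.80 = $1,978.80, below the $3,250 cap — no reduction.
The insurer covers the remainder: $2,547 − $1,978.80 = $568.20.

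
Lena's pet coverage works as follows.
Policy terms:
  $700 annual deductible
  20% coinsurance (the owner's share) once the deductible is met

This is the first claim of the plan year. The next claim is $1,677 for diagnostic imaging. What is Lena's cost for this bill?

Nothing has been paid toward the $700 deductible, so the first $700 of this charge is applied there.
That leaves $1,677 − $700 = $977 for coinsurance.
Owner's 20% share of $977 is $195.40.
So the owner owes $700 + $195.40 = $895.40.

$895.40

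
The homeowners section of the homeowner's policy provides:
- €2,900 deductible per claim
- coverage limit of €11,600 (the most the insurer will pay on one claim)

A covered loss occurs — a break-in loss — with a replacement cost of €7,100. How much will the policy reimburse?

Subtract the deductible: €7,100 − €2,900 = €4,200.
€4,200 ≤ €11,600, so the limit doesn't bind; insurer pays €4,200.

€4,200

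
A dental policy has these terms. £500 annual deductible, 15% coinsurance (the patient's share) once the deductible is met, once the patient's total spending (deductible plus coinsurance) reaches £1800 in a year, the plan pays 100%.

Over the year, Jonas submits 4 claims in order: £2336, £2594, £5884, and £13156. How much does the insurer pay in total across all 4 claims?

Claim 1 — £2336: £500 to deductible, leaving £1836; coinsurance £1836 × 15% = £275.40. Patient pays £775.40; OOP now £775.40. Plan pays £2336 − £775.40 = £1560.60.
Claim 2 — £2594: 15% coinsurance on £2594 = £389.10. Patient pays £389.10; OOP now £1164.50. Plan pays £2594 − £389.10 = £2204.90.
Claim 3 — £5884: deductible already satisfied, so patient's share is 15% × £5884 = £882.60. OOP would hit £2047.10 > £1800, so the cap limits the patient to £1800 − £1164.50 = £635.50. Insurer: £5884 − £635.50 = £5248.50.
Claim 4 — £13156: deductible met; 15% of £13156 = £1973.40. Adding that to £1800 gives £3773.40, past the £1800 cap; patient pays only £1800 − £1800 = £0. Insurer: £13156 − £0 = £13156.
Insurer total = bills − patient's total = £23970 − £1800 = £22170.

£22170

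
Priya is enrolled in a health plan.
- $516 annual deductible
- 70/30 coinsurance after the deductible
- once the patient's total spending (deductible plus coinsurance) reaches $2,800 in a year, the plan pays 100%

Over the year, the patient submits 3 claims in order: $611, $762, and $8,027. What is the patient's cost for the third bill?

$2,026.90

Claim 1 ($611): deductible takes $516, $95 remains; 30% of $95 = $28.50. Patient owes $544.50 (running OOP $544.50).
Claim 2 ($762): 30% coinsurance on $762 = $228.60. Cost to patient: $228.60. OOP to date $773.10.
Claim 3 ($8,027): 30% coinsurance on $8,027 = $2,408.10. Adding that to $773.10 gives $3,181.20, past the $2,800 cap; patient pays only $2,800 − $773.10 = $2,026.90.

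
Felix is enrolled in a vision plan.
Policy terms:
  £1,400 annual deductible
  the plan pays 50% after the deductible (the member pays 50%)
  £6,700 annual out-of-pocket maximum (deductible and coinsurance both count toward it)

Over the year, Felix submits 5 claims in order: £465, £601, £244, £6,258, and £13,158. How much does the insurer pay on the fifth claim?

Claim 1 — £465: entire amount goes to the deductible. Cost to member: £465. OOP to date £465. Insurer: £465 − £465 = £0.
Claim 2 — £601: entire amount goes to the deductible. Member owes £601 (running OOP £1,066). Plan pays £601 − £601 = £0.
Claim 3 — £244: all of it applies to the deductible. Member pays £244; OOP now £1,310. Plan pays £244 − £244 = £0.
Claim 4 — £6,258: £90 to deductible, leaving £6,168; member's 50% is £3,084. Member pays £3,174; OOP now £4,484. Plan pays £6,258 − £3,174 = £3,084.
Claim 5 — £13,158: 50% coinsurance on £13,158 = £6,579. That would push OOP to £11,063, over the £6,700 cap, so member pays £6,700 − £4,484 = £2,216. Insurer: £13,158 − £2,216 = £10,942.

£10,942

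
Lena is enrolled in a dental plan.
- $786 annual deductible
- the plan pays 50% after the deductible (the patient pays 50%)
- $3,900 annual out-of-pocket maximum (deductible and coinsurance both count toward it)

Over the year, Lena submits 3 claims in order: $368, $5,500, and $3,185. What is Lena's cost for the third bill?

$573

Claim 1 ($368): all of it applies to the deductible. Patient pays $368; OOP now $368.
Claim 2 ($5,500): deductible takes $418, $5,082 remains; patient's 50% is $2,541. Cost to patient: $2,959. OOP to date $3,327.
Claim 3 ($3,185): deductible met; 50% of $3,185 = $1,592.50. OOP would hit $4,919.50 > $3,900, so the cap limits the patient to $3,900 − $3,327 = $573.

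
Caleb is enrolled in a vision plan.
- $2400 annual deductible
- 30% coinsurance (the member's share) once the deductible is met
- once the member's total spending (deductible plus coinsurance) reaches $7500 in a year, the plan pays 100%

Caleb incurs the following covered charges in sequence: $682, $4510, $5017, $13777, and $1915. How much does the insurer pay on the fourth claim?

$11019.70

Bill 1, $682: entire amount goes to the deductible. Member pays $682; OOP now $682. Plan pays $682 − $682 = $0.
Bill 2, $4510: $1718 finishes the deductible; $2792 goes to coinsurance; 30% of $2792 = $837.60. Cost to member: $2555.60. OOP to date $3237.60. Insurer: $4510 − $2555.60 = $1954.40.
Bill 3, $5017: deductible already satisfied, so member's share is 30% × $5017 = $1505.10. Cost to member: $1505.10. OOP to date $4742.70. Plan pays $5017 − $1505.10 = $3511.90.
Bill 4, $13777: deductible already satisfied, so member's share is 30% × $13777 = $4133.10. Adding that to $4742.70 gives $8875.80, past the $7500 cap; member pays only $7500 − $4742.70 = $2757.30. Insurer: $13777 − $2757.30 = $11019.70.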